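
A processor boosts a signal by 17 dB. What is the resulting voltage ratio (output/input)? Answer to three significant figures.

Voltage ratio = 10^(dB/20).
10^(17/20) = 10^(0.8500) = 7.08.

7.08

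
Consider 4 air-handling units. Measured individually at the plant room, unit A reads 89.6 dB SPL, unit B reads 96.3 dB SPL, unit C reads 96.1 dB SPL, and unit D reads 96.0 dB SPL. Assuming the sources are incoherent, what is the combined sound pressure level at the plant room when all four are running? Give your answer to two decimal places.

101.22 dB SPL

Add the sources as powers (linear), then convert back to dB:
L_total = 10·log₁₀(10^(89.6/10) + 10^(96.3/10) + 10^(96.1/10) + 10^(96.0/10)) = 10·log₁₀(13233000000) = 101.22 dB SPL.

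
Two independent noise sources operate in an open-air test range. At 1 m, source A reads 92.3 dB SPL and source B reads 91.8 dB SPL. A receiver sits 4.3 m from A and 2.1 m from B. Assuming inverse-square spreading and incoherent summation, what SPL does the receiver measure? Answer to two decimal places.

86.39 dB SPL

At the listener: L_A = 92.3 − 20·log₁₀(4.3) = 79.631 dB; L_B = 91.8 − 20·log₁₀(2.1) = 85.356 dB.
Combined: 10·log₁₀(10^(79.631/10)+10^(85.356/10)) = 86.39 dB SPL.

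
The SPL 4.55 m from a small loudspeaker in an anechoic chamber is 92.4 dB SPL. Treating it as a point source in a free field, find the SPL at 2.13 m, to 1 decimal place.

99.0 dB SPL

Inverse-square spreading gives ΔL = −20·log₁₀(d₂/d₁).
ΔL = −20·log₁₀(2.13/4.55) = 6.59 dB, so L₂ = 92.4 + (6.59) = 99.0 dB SPL.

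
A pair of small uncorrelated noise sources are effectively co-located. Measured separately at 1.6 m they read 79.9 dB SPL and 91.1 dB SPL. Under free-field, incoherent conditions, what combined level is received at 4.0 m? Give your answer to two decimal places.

83.46 dB SPL

Combined at 1.6 m: 10·log₁₀(10^(79.9/10)+10^(91.1/10)) = 91.418 dB SPL.
Then apply −20·log₁₀(4.0/1.6) = -7.959 dB → 83.46 dB SPL.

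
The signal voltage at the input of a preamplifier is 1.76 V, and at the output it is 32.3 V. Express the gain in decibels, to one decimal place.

Voltage ratio → dB uses the 20·log₁₀ form:
20·log₁₀(32.3/1.76) = 20·log₁₀(18.35) = 25.3 dB.

25.3 dB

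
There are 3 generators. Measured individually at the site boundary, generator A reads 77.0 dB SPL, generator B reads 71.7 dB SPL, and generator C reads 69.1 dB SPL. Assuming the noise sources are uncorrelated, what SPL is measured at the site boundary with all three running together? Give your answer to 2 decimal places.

Add the sources as powers (linear), then convert back to dB:
L_total = 10·log₁₀(10^(77.0/10) + 10^(71.7/10) + 10^(69.1/10)) = 10·log₁₀(73040000) = 78.64 dB SPL.

78.64 dB SPL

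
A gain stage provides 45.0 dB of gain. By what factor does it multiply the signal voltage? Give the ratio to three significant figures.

178

Voltage ratio = 10^(dB/20).
10^(45.0/20) = 10^(2.250) = 178.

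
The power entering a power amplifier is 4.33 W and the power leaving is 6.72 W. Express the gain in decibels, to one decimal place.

Power ratio → dB uses the 10·log₁₀ form:
10·log₁₀(6.72/4.33) = 10·log₁₀(1.552) = 1.9 dB.

1.9 dB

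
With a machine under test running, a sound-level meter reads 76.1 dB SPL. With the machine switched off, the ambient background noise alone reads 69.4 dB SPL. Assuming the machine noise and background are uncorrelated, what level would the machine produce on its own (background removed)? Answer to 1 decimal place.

Remove the background by subtracting linear intensities:
L_src = 10·log₁₀(10^(76.1/10) − 10^(69.4/10)) = 10·log₁₀(32030000) = 75.1 dB SPL.

75.1 dB SPL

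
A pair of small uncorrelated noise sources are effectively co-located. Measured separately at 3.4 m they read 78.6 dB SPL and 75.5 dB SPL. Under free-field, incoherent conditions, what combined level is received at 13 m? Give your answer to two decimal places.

68.68 dB SPL

Combined at 3.4 m: 10·log₁₀(10^(78.6/10)+10^(75.5/10)) = 80.331 dB SPL.
Then apply −20·log₁₀(13/3.4) = -11.649 dB → 68.68 dB SPL.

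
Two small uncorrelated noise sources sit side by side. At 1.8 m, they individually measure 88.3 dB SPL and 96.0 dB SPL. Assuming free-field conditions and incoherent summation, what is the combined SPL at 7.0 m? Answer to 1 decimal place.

84.9 dB SPL

Combined at 1.8 m: 10·log₁₀(10^(88.3/10)+10^(96.0/10)) = 96.68 dB SPL.
Then apply −20·log₁₀(7.0/1.8) = -11.80 dB → 84.9 dB SPL.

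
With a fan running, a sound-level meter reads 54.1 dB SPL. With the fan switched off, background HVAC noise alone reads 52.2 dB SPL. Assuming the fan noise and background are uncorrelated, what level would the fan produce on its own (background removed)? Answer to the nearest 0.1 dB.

Background correction is a power subtraction:
L_src = 10·log₁₀(10^(54.1/10) − 10^(52.2/10)) = 10·log₁₀(91080) = 49.6 dB SPL.

49.6 dB SPL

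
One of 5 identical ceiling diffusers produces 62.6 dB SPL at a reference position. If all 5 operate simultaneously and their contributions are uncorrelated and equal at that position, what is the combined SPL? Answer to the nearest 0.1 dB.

69.6 dB SPL

5 equal incoherent sources raise the level by 10·log₁₀(5) = 6.99 dB.
L_total = 62.6 + 6.99 = 69.6 dB SPL.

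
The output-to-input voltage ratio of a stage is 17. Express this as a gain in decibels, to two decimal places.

For a voltage ratio, dB = 20·log₁₀(V₂/V₁).
20·log₁₀(17) = 24.61 dB.

24.61 dB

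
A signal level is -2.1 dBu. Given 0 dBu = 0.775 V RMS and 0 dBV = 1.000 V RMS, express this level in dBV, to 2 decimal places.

-4.31 dBV

The offset between the scales is 20·log₁₀(0.775/1.000) = −2.214 dB.
So dBV = -2.1 − 2.214 = -4.31 dBV.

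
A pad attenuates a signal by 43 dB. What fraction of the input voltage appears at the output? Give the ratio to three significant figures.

0.00708

Voltage ratio = 10^(dB/20).
10^(-43/20) = 10^(-2.150) = 0.00708.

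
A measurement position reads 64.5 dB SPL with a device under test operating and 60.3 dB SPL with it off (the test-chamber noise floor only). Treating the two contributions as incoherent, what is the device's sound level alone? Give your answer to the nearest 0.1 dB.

Background correction is a power subtraction:
L_src = 10·log₁₀(10^(64.5/10) − 10^(60.3/10)) = 10·log₁₀(1747000) = 62.4 dB SPL.

62.4 dB SPL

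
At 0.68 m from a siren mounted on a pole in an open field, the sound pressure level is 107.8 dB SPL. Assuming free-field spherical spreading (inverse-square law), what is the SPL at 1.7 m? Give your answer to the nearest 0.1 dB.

Free-field point source: level drops by 20·log₁₀ of the distance ratio.
ΔL = −20·log₁₀(1.7/0.68) = -7.96 dB, so L₂ = 107.8 + (-7.96) = 99.8 dB SPL.

99.8 dB SPL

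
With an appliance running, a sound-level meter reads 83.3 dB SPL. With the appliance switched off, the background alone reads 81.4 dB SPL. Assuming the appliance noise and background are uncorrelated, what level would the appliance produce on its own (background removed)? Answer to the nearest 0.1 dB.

Subtract intensities: L_src = 10·log₁₀(10^(L_total/10) − 10^(L_bg/10)).
L_src = 10·log₁₀(10^(83.3/10) − 10^(81.4/10)) = 10·log₁₀(75760000) = 78.8 dB SPL.

78.8 dB SPL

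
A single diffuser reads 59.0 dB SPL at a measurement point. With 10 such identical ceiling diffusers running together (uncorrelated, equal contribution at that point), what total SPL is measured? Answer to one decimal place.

10 equal incoherent sources raise the level by 10·log₁₀(10) = 10.00 dB.
L_total = 59.0 + 10.00 = 69.0 dB SPL.

69.0 dB SPL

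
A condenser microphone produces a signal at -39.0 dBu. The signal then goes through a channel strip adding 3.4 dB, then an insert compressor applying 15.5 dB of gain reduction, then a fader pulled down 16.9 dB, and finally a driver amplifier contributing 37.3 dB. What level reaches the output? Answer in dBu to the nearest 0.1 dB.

In dB, series stages simply add:
-39.0 + 3.4 − 15.5 − 16.9 + 37.3 = -30.7 dBu.

-30.7 dBu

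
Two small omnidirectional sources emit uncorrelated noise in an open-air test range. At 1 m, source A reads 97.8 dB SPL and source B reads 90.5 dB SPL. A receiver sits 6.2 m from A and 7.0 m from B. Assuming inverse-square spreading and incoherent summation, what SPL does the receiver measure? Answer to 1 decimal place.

82.5 dB SPL

At the listener: L_A = 97.8 − 20·log₁₀(6.2) = 81.95 dB; L_B = 90.5 − 20·log₁₀(7.0) = 73.60 dB.
Combined: 10·log₁₀(10^(81.95/10)+10^(73.60/10)) = 82.5 dB SPL.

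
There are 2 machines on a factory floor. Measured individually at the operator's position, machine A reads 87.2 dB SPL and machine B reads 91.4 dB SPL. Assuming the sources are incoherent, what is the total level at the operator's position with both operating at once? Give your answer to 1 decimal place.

Uncorrelated sources add in intensity (power), not in dB.
L_total = 10·log₁₀(10^(87.2/10) + 10^(91.4/10)) = 10·log₁₀(1905000000) = 92.8 dB SPL.

92.8 dB SPL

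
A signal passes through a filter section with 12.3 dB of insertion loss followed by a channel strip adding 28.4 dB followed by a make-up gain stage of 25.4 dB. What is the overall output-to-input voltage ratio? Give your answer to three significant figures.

119

Net gain = (−12.3) + 28.4 + 25.4 = 41.5 dB.
Voltage ratio = 10^(41.5/20) = 119.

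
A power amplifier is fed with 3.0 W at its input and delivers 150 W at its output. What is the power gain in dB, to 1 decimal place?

For a power ratio, dB = 10·log₁₀(P₂/P₁).
10·log₁₀(150/3.0) = 10·log₁₀(50.00) = 17.0 dB.

17.0 dB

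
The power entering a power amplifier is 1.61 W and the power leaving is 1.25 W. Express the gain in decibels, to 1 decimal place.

-1.1 dB

Power ratio → dB uses the 10·log₁₀ form:
10·log₁₀(1.25/1.61) = 10·log₁₀(0.7764) = -1.1 dB.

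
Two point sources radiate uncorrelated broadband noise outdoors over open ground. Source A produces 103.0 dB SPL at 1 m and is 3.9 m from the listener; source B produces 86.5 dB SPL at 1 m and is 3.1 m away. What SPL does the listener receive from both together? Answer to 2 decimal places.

91.33 dB SPL

At the listener: L_A = 103.0 − 20·log₁₀(3.9) = 91.179 dB; L_B = 86.5 − 20·log₁₀(3.1) = 76.673 dB.
Combined: 10·log₁₀(10^(91.179/10)+10^(76.673/10)) = 91.33 dB SPL.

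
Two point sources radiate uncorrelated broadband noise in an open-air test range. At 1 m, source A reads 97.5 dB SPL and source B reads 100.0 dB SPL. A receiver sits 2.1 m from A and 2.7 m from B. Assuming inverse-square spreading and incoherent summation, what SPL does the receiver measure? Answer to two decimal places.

At the listener: L_A = 97.5 − 20·log₁₀(2.1) = 91.056 dB; L_B = 100.0 − 20·log₁₀(2.7) = 91.373 dB.
Combined: 10·log₁₀(10^(91.056/10)+10^(91.373/10)) = 94.23 dB SPL.

94.23 dB SPL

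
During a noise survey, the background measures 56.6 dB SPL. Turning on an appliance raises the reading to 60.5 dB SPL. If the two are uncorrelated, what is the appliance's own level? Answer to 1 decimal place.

58.2 dB SPL

Remove the background by subtracting linear intensities:
L_src = 10·log₁₀(10^(60.5/10) − 10^(56.6/10)) = 10·log₁₀(664900) = 58.2 dB SPL.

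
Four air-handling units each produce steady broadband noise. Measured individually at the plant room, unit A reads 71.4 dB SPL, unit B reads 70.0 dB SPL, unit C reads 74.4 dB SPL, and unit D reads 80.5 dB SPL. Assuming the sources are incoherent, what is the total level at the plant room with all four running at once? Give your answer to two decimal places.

Incoherent sources sum as intensities:
L_total = 10·log₁₀(10^(71.4/10) + 10^(70.0/10) + 10^(74.4/10) + 10^(80.5/10)) = 10·log₁₀(163500000) = 82.14 dB SPL.

82.14 dB SPL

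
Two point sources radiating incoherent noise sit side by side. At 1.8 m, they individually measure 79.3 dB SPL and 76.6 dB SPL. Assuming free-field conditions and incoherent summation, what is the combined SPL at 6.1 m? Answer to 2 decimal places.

70.57 dB SPL

Combined at 1.8 m: 10·log₁₀(10^(79.3/10)+10^(76.6/10)) = 81.167 dB SPL.
Then apply −20·log₁₀(6.1/1.8) = -10.601 dB → 70.57 dB SPL.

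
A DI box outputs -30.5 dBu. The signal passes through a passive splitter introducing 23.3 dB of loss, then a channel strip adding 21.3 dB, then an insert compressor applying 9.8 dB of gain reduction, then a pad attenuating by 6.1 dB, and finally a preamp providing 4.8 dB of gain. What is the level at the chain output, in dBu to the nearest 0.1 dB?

Gain stages sum in dB:
-30.5 − 23.3 + 21.3 − 9.8 − 6.1 + 4.8 = -43.6 dBu.

-43.6 dBu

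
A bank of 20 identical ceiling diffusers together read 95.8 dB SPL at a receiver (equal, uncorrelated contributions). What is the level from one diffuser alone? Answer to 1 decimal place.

20 equal incoherent sources add 10·log₁₀(20) = 13.01 dB over one source.
L_one = 95.8 − 13.01 = 82.8 dB SPL.

82.8 dB SPL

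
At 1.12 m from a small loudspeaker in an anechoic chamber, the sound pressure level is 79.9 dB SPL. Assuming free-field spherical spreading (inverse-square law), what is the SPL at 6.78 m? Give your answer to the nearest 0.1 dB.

Free-field point source: level drops by 20·log₁₀ of the distance ratio.
ΔL = −20·log₁₀(6.78/1.12) = -15.64 dB, so L₂ = 79.9 + (-15.64) = 64.3 dB SPL.

64.3 dB SPL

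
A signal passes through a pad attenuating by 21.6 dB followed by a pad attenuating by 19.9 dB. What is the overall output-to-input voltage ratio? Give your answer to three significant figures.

0.00841

Net gain = (−21.6) + (−19.9) = -41.5 dB.
Voltage ratio = 10^(-41.5/20) = 0.00841.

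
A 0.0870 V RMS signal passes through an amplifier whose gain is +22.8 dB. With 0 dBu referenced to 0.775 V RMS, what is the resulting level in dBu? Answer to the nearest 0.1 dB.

+3.8 dBu

Input level: 20·log₁₀(0.0870/0.775) = -19.00 dBu.
Output: -19.00 + 22.8 = +3.8 dBu.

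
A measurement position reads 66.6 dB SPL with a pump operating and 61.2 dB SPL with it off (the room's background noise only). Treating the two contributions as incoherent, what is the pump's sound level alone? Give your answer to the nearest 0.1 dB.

65.1 dB SPL

Subtract intensities: L_src = 10·log₁₀(10^(L_total/10) − 10^(L_bg/10)).
L_src = 10·log₁₀(10^(66.6/10) − 10^(61.2/10)) = 10·log₁₀(3253000) = 65.1 dB SPL.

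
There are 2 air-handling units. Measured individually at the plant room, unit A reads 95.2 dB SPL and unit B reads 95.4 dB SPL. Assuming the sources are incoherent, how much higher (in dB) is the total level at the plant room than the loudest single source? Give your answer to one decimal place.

2.9 dB

Incoherent sources sum as intensities:
L_total = 10·log₁₀(10^(95.2/10) + 10^(95.4/10)) = 98.31 dB SPL.
Excess over the loudest (95.4 dB): 98.31 − 95.4 = 2.9 dB.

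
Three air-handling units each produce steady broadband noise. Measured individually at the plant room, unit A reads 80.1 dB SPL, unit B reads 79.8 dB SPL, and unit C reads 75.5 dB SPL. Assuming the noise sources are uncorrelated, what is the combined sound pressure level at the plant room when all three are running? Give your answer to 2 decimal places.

83.68 dB SPL

Uncorrelated sources add in intensity (power), not in dB.
L_total = 10·log₁₀(10^(80.1/10) + 10^(79.8/10) + 10^(75.5/10)) = 10·log₁₀(233300000) = 83.68 dB SPL.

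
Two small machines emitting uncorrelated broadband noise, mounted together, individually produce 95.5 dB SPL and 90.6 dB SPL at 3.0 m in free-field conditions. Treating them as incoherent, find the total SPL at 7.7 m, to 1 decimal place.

88.5 dB SPL

Combined at 3.0 m: 10·log₁₀(10^(95.5/10)+10^(90.6/10)) = 96.72 dB SPL.
Then apply −20·log₁₀(7.7/3.0) = -8.19 dB → 88.5 dB SPL.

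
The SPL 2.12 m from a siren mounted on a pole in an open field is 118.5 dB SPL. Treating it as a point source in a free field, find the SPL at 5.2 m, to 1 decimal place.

110.7 dB SPL

For a point source in a free field, ΔL = −20·log₁₀(d₂/d₁).
ΔL = −20·log₁₀(5.2/2.12) = -7.79 dB, so L₂ = 118.5 + (-7.79) = 110.7 dB SPL.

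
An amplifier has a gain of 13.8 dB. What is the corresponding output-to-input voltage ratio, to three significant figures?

4.90

Voltage ratio = 10^(dB/20).
10^(13.8/20) = 10^(0.6900) = 4.90.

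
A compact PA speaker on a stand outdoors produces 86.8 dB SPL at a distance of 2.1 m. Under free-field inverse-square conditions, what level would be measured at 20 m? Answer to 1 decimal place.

Free-field point source: level drops by 20·log₁₀ of the distance ratio.
ΔL = −20·log₁₀(20/2.1) = -19.58 dB, so L₂ = 86.8 + (-19.58) = 67.2 dB SPL.

67.2 dB SPL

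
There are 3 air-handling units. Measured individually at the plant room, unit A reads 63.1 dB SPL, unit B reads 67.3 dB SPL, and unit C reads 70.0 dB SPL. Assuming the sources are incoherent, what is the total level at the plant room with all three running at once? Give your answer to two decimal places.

Incoherent sources sum as intensities:
L_total = 10·log₁₀(10^(63.1/10) + 10^(67.3/10) + 10^(70.0/10)) = 10·log₁₀(17410000) = 72.41 dB SPL.

72.41 dB SPL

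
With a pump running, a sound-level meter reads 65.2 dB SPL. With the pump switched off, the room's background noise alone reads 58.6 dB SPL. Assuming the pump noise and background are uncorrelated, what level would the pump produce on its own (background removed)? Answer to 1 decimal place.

Background correction is a power subtraction:
L_src = 10·log₁₀(10^(65.2/10) − 10^(58.6/10)) = 10·log₁₀(2587000) = 64.1 dB SPL.

64.1 dB SPL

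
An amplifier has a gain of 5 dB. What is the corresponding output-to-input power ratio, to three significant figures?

Power ratio = 10^(dB/10).
10^(5/10) = 10^(0.5000) = 3.16.

3.16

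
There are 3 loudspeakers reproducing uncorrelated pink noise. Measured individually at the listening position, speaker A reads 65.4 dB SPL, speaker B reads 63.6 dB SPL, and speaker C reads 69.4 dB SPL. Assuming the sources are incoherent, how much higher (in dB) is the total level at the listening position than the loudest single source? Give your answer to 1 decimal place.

Uncorrelated sources add in intensity (power), not in dB.
L_total = 10·log₁₀(10^(65.4/10) + 10^(63.6/10) + 10^(69.4/10)) = 71.60 dB SPL.
Excess over the loudest (69.4 dB): 71.60 − 69.4 = 2.2 dB.

2.2 dB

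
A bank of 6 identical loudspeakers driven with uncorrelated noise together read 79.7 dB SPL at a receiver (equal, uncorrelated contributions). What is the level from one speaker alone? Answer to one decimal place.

71.9 dB SPL

6 equal incoherent sources add 10·log₁₀(6) = 7.78 dB over one source.
L_one = 79.7 − 7.78 = 71.9 dB SPL.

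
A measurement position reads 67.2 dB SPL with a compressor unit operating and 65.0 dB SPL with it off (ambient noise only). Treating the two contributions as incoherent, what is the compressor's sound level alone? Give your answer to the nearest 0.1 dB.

Background correction is a power subtraction:
L_src = 10·log₁₀(10^(67.2/10) − 10^(65.0/10)) = 10·log₁₀(2086000) = 63.2 dB SPL.

63.2 dB SPL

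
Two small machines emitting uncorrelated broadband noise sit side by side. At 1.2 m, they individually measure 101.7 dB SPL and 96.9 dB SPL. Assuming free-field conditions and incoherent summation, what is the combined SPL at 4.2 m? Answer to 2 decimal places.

92.06 dB SPL

Combined at 1.2 m: 10·log₁₀(10^(101.7/10)+10^(96.9/10)) = 102.942 dB SPL.
Then apply −20·log₁₀(4.2/1.2) = -10.881 dB → 92.06 dB SPL.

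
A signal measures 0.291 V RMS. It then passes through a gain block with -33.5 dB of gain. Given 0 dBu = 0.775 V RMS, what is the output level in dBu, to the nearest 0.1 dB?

-42.0 dBu

Input level: 20·log₁₀(0.291/0.775) = -8.51 dBu.
Output: -8.51 − 33.5 = -42.0 dBu.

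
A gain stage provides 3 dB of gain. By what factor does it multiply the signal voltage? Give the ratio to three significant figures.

1.41

Voltage ratio = 10^(dB/20).
10^(3/20) = 10^(0.1500) = 1.41.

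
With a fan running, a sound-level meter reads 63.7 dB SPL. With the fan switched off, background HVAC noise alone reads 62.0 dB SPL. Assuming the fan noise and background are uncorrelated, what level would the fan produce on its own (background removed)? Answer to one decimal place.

58.8 dB SPL

Background correction is a power subtraction:
L_src = 10·log₁₀(10^(63.7/10) − 10^(62.0/10)) = 10·log₁₀(759300) = 58.8 dB SPL.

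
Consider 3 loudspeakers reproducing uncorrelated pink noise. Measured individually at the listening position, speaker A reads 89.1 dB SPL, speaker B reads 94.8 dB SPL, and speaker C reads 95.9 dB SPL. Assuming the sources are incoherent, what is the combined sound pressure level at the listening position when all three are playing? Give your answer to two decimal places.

98.88 dB SPL

Incoherent sources sum as intensities:
L_total = 10·log₁₀(10^(89.1/10) + 10^(94.8/10) + 10^(95.9/10)) = 10·log₁₀(7723000000) = 98.88 dB SPL.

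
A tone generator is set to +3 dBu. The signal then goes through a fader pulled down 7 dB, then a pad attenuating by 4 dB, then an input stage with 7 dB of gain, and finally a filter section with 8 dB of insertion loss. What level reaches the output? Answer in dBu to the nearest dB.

Cascaded gains and losses add directly in dB.
+3 − 7 − 4 + 7 − 8 = -9 dBu.

-9 dBu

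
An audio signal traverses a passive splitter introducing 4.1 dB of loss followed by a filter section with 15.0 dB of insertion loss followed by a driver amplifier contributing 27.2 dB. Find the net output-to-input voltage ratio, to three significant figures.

Net gain = (−4.1) + (−15.0) + 27.2 = 8.1 dB.
Voltage ratio = 10^(8.1/20) = 2.54.

2.54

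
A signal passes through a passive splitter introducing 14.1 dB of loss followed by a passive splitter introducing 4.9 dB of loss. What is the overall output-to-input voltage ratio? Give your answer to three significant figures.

0.112

Net gain = (−14.1) + (−4.9) = -19.0 dB.
Voltage ratio = 10^(-19.0/20) = 0.112.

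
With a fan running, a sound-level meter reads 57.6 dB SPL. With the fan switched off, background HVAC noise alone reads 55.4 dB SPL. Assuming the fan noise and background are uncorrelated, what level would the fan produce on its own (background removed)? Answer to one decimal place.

53.6 dB SPL

Remove the background by subtracting linear intensities:
L_src = 10·log₁₀(10^(57.6/10) − 10^(55.4/10)) = 10·log₁₀(228700) = 53.6 dB SPL.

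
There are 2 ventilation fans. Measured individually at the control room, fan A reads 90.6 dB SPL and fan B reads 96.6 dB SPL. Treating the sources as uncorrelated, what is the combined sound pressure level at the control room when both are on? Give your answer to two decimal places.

97.57 dB SPL

Uncorrelated sources add in intensity (power), not in dB.
L_total = 10·log₁₀(10^(90.6/10) + 10^(96.6/10)) = 10·log₁₀(5719000000) = 97.57 dB SPL.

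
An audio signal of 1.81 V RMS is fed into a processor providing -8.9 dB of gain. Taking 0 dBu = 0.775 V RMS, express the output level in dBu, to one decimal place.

Input level: 20·log₁₀(1.81/0.775) = 7.37 dBu.
Output: 7.37 − 8.9 = -1.5 dBu.

-1.5 dBu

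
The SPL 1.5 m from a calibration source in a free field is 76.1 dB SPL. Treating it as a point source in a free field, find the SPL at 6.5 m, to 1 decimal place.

63.4 dB SPL

For a point source in a free field, ΔL = −20·log₁₀(d₂/d₁).
ΔL = −20·log₁₀(6.5/1.5) = -12.74 dB, so L₂ = 76.1 + (-12.74) = 63.4 dB SPL.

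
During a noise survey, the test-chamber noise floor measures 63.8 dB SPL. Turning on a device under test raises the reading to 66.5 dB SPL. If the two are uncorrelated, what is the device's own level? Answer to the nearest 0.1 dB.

Background correction is a power subtraction:
L_src = 10·log₁₀(10^(66.5/10) − 10^(63.8/10)) = 10·log₁₀(2068000) = 63.2 dB SPL.

63.2 dB SPL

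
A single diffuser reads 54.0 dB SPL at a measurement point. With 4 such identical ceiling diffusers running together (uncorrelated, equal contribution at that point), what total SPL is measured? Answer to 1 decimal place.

4 equal incoherent sources raise the level by 10·log₁₀(4) = 6.02 dB.
L_total = 54.0 + 6.02 = 60.0 dB SPL.

60.0 dB SPL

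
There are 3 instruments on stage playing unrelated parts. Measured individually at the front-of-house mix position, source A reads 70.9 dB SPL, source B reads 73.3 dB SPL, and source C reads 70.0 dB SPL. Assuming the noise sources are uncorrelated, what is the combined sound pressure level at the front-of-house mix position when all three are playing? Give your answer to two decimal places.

76.40 dB SPL

Add the sources as powers (linear), then convert back to dB:
L_total = 10·log₁₀(10^(70.9/10) + 10^(73.3/10) + 10^(70.0/10)) = 10·log₁₀(43680000) = 76.40 dB SPL.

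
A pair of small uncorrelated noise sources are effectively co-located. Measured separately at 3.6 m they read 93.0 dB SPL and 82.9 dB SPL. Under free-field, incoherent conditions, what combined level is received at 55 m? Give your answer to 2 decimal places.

Combined at 3.6 m: 10·log₁₀(10^(93.0/10)+10^(82.9/10)) = 93.405 dB SPL.
Then apply −20·log₁₀(55/3.6) = -23.681 dB → 69.72 dB SPL.

69.72 dB SPL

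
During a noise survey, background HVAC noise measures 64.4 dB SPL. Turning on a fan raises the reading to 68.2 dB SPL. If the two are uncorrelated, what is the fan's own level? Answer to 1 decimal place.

65.9 dB SPL

Remove the background by subtracting linear intensities:
L_src = 10·log₁₀(10^(68.2/10) − 10^(64.4/10)) = 10·log₁₀(3853000) = 65.9 dB SPL.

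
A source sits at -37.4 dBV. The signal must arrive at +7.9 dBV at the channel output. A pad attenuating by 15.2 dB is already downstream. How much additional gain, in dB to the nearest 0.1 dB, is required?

60.5 dB

The required make-up gain is the shortfall in the dB sum.
G = +7.9 − (-37.4) + 15.2 = 60.5 dB.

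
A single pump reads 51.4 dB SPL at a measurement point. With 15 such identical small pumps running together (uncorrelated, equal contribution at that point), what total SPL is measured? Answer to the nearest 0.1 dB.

63.2 dB SPL

15 equal incoherent sources raise the level by 10·log₁₀(15) = 11.76 dB.
L_total = 51.4 + 11.76 = 63.2 dB SPL.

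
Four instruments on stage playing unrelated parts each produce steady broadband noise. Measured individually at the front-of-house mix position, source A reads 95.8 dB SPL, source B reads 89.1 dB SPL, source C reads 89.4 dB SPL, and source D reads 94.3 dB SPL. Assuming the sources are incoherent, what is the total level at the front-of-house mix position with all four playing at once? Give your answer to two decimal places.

Add the sources as powers (linear), then convert back to dB:
L_total = 10·log₁₀(10^(95.8/10) + 10^(89.1/10) + 10^(89.4/10) + 10^(94.3/10)) = 10·log₁₀(8177000000) = 99.13 dB SPL.

99.13 dB SPL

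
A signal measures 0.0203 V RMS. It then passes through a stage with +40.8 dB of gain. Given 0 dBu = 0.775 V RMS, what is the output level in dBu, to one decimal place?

Input level: 20·log₁₀(0.0203/0.775) = -31.64 dBu.
Output: -31.64 + 40.8 = +9.2 dBu.

+9.2 dBu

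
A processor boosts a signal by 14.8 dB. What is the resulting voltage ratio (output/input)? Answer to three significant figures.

5.50

Voltage ratio = 10^(dB/20).
10^(14.8/20) = 10^(0.7400) = 5.50.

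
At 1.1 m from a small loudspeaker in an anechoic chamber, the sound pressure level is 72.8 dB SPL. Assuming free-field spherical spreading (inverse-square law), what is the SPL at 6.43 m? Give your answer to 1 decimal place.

57.5 dB SPL

Free-field point source: level drops by 20·log₁₀ of the distance ratio.
ΔL = −20·log₁₀(6.43/1.1) = -15.34 dB, so L₂ = 72.8 + (-15.34) = 57.5 dB SPL.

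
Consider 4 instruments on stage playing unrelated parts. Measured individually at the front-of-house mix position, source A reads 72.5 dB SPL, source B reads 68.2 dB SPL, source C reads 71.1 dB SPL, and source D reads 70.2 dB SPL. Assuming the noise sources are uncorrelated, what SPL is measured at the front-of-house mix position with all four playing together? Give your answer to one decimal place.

Uncorrelated sources add in intensity (power), not in dB.
L_total = 10·log₁₀(10^(72.5/10) + 10^(68.2/10) + 10^(71.1/10) + 10^(70.2/10)) = 10·log₁₀(47740000) = 76.8 dB SPL.

76.8 dB SPL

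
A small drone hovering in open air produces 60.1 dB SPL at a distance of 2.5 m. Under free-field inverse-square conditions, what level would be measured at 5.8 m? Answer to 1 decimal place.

Free-field point source: level drops by 20·log₁₀ of the distance ratio.
ΔL = −20·log₁₀(5.8/2.5) = -7.31 dB, so L₂ = 60.1 + (-7.31) = 52.8 dB SPL.

52.8 dB SPL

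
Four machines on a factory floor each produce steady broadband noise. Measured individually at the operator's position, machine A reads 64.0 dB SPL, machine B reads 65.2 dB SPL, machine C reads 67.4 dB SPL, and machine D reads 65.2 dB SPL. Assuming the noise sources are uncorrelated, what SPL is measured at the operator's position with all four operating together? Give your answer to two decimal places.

Uncorrelated sources add in intensity (power), not in dB.
L_total = 10·log₁₀(10^(64.0/10) + 10^(65.2/10) + 10^(67.4/10) + 10^(65.2/10)) = 10·log₁₀(14630000) = 71.65 dB SPL.

71.65 dB SPL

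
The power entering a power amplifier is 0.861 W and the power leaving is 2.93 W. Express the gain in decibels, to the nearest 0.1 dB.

5.3 dB

Power ratio → dB uses the 10·log₁₀ form:
10·log₁₀(2.93/0.861) = 10·log₁₀(3.403) = 5.3 dB.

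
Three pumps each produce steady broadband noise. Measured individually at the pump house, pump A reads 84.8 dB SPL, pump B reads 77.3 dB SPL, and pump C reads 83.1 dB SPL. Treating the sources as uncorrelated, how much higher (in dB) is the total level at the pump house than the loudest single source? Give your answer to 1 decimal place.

Uncorrelated sources add in intensity (power), not in dB.
L_total = 10·log₁₀(10^(84.8/10) + 10^(77.3/10) + 10^(83.1/10)) = 87.48 dB SPL.
Excess over the loudest (84.8 dB): 87.48 − 84.8 = 2.7 dB.

2.7 dB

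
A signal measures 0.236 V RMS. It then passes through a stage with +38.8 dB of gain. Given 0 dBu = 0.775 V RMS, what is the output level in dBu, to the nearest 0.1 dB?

+28.5 dBu

Input level: 20·log₁₀(0.236/0.775) = -10.33 dBu.
Output: -10.33 + 38.8 = +28.5 dBu.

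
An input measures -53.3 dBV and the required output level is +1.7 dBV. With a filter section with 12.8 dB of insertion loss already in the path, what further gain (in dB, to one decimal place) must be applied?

The required make-up gain is the shortfall in the dB sum.
G = +1.7 − (-53.3) + 12.8 = 67.8 dB.

67.8 dB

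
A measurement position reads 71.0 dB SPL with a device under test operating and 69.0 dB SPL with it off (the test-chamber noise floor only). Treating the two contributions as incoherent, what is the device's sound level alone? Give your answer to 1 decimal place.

66.7 dB SPL

Background correction is a power subtraction:
L_src = 10·log₁₀(10^(71.0/10) − 10^(69.0/10)) = 10·log₁₀(4646000) = 66.7 dB SPL.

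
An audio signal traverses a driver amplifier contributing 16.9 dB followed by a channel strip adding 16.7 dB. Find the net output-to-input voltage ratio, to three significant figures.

47.9

Net gain = 16.9 + 16.7 = 33.6 dB.
Voltage ratio = 10^(33.6/20) = 47.9.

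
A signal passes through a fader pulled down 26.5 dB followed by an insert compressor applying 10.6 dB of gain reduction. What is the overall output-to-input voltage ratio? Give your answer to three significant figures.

0.0140

Net gain = (−26.5) + (−10.6) = -37.1 dB.
Voltage ratio = 10^(-37.1/20) = 0.0140.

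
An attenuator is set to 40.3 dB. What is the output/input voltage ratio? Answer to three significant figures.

0.00966

Voltage ratio = 10^(dB/20).
10^(-40.3/20) = 10^(-2.015) = 0.00966.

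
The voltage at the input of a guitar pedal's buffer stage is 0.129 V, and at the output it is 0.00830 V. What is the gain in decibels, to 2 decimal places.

Voltage ratio → dB uses the 20·log₁₀ form:
20·log₁₀(0.00830/0.129) = 20·log₁₀(0.06434) = -23.83 dB.

-23.83 dB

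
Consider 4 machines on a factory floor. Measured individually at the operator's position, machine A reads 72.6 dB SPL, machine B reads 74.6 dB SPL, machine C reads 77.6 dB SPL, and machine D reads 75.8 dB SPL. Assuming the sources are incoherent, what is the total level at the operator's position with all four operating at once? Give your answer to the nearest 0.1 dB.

81.5 dB SPL

Add the sources as powers (linear), then convert back to dB:
L_total = 10·log₁₀(10^(72.6/10) + 10^(74.6/10) + 10^(77.6/10) + 10^(75.8/10)) = 10·log₁₀(142600000) = 81.5 dB SPL.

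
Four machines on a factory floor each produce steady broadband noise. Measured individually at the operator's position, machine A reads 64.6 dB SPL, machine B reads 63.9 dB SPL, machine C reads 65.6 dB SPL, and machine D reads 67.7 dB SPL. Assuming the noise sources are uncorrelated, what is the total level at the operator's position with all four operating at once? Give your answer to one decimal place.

Uncorrelated sources add in intensity (power), not in dB.
L_total = 10·log₁₀(10^(64.6/10) + 10^(63.9/10) + 10^(65.6/10) + 10^(67.7/10)) = 10·log₁₀(14860000) = 71.7 dB SPL.

71.7 dB SPL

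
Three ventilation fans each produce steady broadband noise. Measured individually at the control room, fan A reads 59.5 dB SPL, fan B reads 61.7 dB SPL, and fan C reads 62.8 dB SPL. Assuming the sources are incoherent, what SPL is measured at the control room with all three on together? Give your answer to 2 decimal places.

Add the sources as powers (linear), then convert back to dB:
L_total = 10·log₁₀(10^(59.5/10) + 10^(61.7/10) + 10^(62.8/10)) = 10·log₁₀(4276000) = 66.31 dB SPL.

66.31 dB SPL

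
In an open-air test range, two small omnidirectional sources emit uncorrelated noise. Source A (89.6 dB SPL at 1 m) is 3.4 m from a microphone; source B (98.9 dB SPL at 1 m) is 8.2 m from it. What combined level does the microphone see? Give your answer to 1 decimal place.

82.9 dB SPL

At the listener: L_A = 89.6 − 20·log₁₀(3.4) = 78.97 dB; L_B = 98.9 − 20·log₁₀(8.2) = 80.62 dB.
Combined: 10·log₁₀(10^(78.97/10)+10^(80.62/10)) = 82.9 dB SPL.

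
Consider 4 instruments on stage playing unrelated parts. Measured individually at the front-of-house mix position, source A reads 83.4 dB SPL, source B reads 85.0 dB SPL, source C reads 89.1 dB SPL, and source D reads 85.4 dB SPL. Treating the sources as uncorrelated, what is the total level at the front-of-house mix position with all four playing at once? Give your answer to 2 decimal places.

92.29 dB SPL

Uncorrelated sources add in intensity (power), not in dB.
L_total = 10·log₁₀(10^(83.4/10) + 10^(85.0/10) + 10^(89.1/10) + 10^(85.4/10)) = 10·log₁₀(1695000000) = 92.29 dB SPL.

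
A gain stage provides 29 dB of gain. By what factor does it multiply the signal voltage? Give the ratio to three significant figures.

28.2

Voltage ratio = 10^(dB/20).
10^(29/20) = 10^(1.450) = 28.2.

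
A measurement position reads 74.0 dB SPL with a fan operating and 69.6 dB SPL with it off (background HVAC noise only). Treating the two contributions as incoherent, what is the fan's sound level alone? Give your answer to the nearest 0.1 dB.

Subtract intensities: L_src = 10·log₁₀(10^(L_total/10) − 10^(L_bg/10)).
L_src = 10·log₁₀(10^(74.0/10) − 10^(69.6/10)) = 10·log₁₀(16000000) = 72.0 dB SPL.

72.0 dB SPL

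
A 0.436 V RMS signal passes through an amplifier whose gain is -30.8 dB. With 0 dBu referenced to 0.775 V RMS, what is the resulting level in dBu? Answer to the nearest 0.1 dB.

Input level: 20·log₁₀(0.436/0.775) = -5.00 dBu.
Output: -5.00 − 30.8 = -35.8 dBu.

-35.8 dBu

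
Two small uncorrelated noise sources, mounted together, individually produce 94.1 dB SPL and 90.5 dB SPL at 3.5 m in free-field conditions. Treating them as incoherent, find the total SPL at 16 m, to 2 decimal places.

Combined at 3.5 m: 10·log₁₀(10^(94.1/10)+10^(90.5/10)) = 95.673 dB SPL.
Then apply −20·log₁₀(16/3.5) = -13.201 dB → 82.47 dB SPL.

82.47 dB SPL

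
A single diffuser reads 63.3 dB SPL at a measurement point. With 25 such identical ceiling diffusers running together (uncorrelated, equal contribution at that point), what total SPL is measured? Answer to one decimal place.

77.3 dB SPL

25 equal incoherent sources raise the level by 10·log₁₀(25) = 13.98 dB.
L_total = 63.3 + 13.98 = 77.3 dB SPL.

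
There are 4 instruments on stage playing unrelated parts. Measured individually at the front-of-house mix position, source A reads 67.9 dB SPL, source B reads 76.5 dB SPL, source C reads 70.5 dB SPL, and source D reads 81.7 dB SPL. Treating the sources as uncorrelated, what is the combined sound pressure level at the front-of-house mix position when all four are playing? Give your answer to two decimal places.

Add the sources as powers (linear), then convert back to dB:
L_total = 10·log₁₀(10^(67.9/10) + 10^(76.5/10) + 10^(70.5/10) + 10^(81.7/10)) = 10·log₁₀(210000000) = 83.22 dB SPL.

83.22 dB SPL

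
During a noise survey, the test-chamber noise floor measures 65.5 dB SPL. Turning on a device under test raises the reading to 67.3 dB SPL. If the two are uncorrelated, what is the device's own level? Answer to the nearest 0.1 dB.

62.6 dB SPL

Remove the background by subtracting linear intensities:
L_src = 10·log₁₀(10^(67.3/10) − 10^(65.5/10)) = 10·log₁₀(1822000) = 62.6 dB SPL.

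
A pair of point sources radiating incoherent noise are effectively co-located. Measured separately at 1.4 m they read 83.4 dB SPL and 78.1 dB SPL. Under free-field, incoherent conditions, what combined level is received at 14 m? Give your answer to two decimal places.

64.52 dB SPL

Combined at 1.4 m: 10·log₁₀(10^(83.4/10)+10^(78.1/10)) = 84.523 dB SPL.
Then apply −20·log₁₀(14/1.4) = -20.000 dB → 64.52 dB SPL.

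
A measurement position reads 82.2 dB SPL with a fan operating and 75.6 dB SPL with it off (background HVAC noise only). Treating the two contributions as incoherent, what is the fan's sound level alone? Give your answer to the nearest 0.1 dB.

Background correction is a power subtraction:
L_src = 10·log₁₀(10^(82.2/10) − 10^(75.6/10)) = 10·log₁₀(129700000) = 81.1 dB SPL.

81.1 dB SPL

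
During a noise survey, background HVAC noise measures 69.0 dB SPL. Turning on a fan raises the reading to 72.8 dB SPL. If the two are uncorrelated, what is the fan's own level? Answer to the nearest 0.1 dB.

Subtract intensities: L_src = 10·log₁₀(10^(L_total/10) − 10^(L_bg/10)).
L_src = 10·log₁₀(10^(72.8/10) − 10^(69.0/10)) = 10·log₁₀(11110000) = 70.5 dB SPL.

70.5 dB SPL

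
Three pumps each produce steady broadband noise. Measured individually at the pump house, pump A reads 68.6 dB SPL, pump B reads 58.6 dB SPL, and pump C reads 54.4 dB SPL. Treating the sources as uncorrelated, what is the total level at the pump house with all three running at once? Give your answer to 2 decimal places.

69.16 dB SPL

Uncorrelated sources add in intensity (power), not in dB.
L_total = 10·log₁₀(10^(68.6/10) + 10^(58.6/10) + 10^(54.4/10)) = 10·log₁₀(8244000) = 69.16 dB SPL.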